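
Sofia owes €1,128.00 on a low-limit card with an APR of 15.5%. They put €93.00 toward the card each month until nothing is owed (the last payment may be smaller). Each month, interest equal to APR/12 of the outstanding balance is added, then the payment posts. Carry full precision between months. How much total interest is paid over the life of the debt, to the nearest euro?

Monthly rate r = 15.5%/12 = 1.29167% = 0.0129167.
Payoff takes n = ⌈−ln(1 − rB₀/P)/ln(1+r)⌉ = ⌈13.277⌉ = 14 payments; the last is €25.86.
Total paid = 13·€93.00 + €25.86 = €1,234.86.
Total interest = total paid − principal = €1,234.86 − €1,128.00 = €106.86.

€107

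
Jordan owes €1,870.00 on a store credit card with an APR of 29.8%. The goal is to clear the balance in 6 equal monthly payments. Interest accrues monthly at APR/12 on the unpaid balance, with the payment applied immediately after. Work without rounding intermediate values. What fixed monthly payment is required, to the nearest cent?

Monthly rate r = 29.8%/12 = 2.48333% = 0.0248333.
Level-payment amortization: P = B₀·r / (1 − (1+r)^(−n)) = 1870.00·0.0248333 / (1 − 1.02483^(−6)).
Denominator 1 − (1+r)^(−6) = 0.13686139.
P = 46.4383 / 0.13686139 ≈ 339.31.

€339.31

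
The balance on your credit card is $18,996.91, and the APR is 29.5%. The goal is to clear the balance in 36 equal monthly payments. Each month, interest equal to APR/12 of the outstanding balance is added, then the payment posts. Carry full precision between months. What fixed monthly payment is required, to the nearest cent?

Monthly rate r = 29.5%/12 = 2.45833% = 0.0245833.
Level-payment amortization: P = B₀·r / (1 − (1+r)^(−n)) = 18996.91·0.0245833 / (1 − 1.02458^(−36)).
Denominator 1 − (1+r)^(−36) = 0.582844795.
P = 467.007 / 0.582844795 ≈ 801.26.

$801.26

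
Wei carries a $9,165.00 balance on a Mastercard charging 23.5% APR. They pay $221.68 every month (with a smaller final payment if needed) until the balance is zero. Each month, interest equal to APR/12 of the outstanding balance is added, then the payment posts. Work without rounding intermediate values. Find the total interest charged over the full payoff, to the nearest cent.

Monthly rate r = 23.5%/12 = 1.95833% = 0.0195833.
Payoff takes n = ⌈−ln(1 − rB₀/P)/ln(1+r)⌉ = ⌈85.534⌉ = 86 payments; the last is $118.84.
Total paid = 85·$221.68 + $118.84 = $18,961.64.
Total interest = total paid − principal = $18,961.64 − $9,165.00 = $9,796.64.

$9,796.64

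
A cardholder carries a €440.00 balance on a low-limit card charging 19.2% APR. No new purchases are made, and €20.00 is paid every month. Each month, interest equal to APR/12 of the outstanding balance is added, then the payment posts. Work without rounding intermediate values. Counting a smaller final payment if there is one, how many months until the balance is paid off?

28 payments

Monthly rate r = 19.2%/12 = 1.6% = 0.016.
Recurrence: B ← B·(1+r) − €20.00.
Month 1: interest €7.04; balance after payment €427.04.
Month 2: interest €6.83; balance after payment €413.87.
Closed form: n = −ln(1 − rB₀/P)/ln(1+r) = −ln(0.648)/ln(1.016) ≈ 27.333, so the balance reaches zero during payment 28.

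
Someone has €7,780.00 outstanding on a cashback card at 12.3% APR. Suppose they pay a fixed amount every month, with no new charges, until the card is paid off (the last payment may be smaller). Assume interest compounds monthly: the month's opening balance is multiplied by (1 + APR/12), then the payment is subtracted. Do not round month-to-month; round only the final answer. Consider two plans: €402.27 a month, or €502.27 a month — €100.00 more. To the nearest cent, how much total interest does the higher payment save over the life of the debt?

€200.54

Monthly rate r = 12.3%/12 = 1.025% = 0.01025.
At €402.27/mo: n = ⌈−ln(1 − rB₀/P)/ln(1+r)⌉ = 22 payments (last €268.24); total interest = total paid − €7,780.00 = €935.91.
At €502.27/mo: 17 payments (last €479.05); total interest €735.37.
Interest saved = €935.91 − €735.37 = €200.54.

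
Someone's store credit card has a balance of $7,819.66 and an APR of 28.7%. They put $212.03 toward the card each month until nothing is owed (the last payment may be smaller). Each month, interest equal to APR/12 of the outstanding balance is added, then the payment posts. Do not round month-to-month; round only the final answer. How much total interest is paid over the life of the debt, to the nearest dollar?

$11,356

Monthly rate r = 28.7%/12 = 2.39167% = 0.0239167.
Payoff takes n = ⌈−ln(1 − rB₀/P)/ln(1+r)⌉ = ⌈90.436⌉ = 91 payments; the last is $92.99.
Total paid = 90·$212.03 + $92.99 = $19,175.69.
Total interest = total paid − principal = $19,175.69 − $7,819.66 = $11,356.03.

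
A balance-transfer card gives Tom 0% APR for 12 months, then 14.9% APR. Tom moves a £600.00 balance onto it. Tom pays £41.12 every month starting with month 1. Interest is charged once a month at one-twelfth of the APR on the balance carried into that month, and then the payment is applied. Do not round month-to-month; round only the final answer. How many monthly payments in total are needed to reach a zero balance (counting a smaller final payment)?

15 months

Promo months 1–12 at r₀ = 0%/12 = 0; months 13+ at r₁ = 14.9%/12 = 0.0124167.
After month 12 (no interest yet): B = £600.00 − 12·£41.12 = £106.56.
Then at r₁ with £41.12/mo: n₂ = −ln(1 − r₁·B/P)/ln(1+r₁) ≈ 2.65 → 3 more payments.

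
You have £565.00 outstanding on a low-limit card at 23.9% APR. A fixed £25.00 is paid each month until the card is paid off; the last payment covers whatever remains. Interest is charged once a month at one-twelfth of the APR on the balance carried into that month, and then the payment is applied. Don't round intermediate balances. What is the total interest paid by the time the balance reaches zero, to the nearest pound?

£193

Monthly rate r = 23.9%/12 = 1.99167% = 0.0199167.
Payoff takes n = ⌈−ln(1 − rB₀/P)/ln(1+r)⌉ = ⌈30.326⌉ = 31 payments; the last is £8.19.
Total paid = 30·£25.00 + £8.19 = £758.19.
Total interest = total paid − principal = £758.19 − £565.00 = £193.19.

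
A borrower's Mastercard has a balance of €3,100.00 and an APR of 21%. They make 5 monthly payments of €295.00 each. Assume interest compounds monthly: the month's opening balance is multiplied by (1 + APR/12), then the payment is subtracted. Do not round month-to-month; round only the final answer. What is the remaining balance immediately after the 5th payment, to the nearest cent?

€1,853.37

Monthly rate r = 21%/12 = 1.75% = 0.0175.
Each month: B ← B·(1+r) − €295.00.
Month 1: interest €54.25; balance after payment €2,859.25.
Month 2: interest €50.04; balance after payment €2,614.29.
Month 3: interest €45.75; balance after payment €2,365.04.
Month 4: interest €41.39; balance after payment €2,111.43.
Month 5: interest €36.95; balance after payment €1,853.37.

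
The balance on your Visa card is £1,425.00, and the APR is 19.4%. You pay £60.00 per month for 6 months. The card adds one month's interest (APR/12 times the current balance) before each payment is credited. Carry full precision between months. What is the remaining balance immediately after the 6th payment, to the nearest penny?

Monthly rate r = 19.4%/12 = 1.61667% = 0.0161667.
Each month: B ← B·(1+r) − £60.00.
Month 1: interest £23.04; balance after payment £1,388.04.
Month 2: interest £22.44; balance after payment £1,350.48.
Month 3: interest £21.83; balance after payment £1,312.31.
Month 4: interest £21.22; balance after payment £1,273.53.
Month 5: interest £20.59; balance after payment £1,234.11.
Month 6: interest £19.95; balance after payment £1,194.07.

£1,194.07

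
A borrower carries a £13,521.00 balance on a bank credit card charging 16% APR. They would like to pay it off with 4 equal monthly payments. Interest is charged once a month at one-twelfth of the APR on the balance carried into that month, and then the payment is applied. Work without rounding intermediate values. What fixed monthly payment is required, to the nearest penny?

Monthly rate r = 16%/12 = 1.33333% = 0.0133333.
Level-payment amortization: P = B₀·r / (1 − (1+r)^(−n)) = 13521.00·0.0133333 / (1 − 1.01333^(−4)).
Denominator 1 − (1+r)^(−4) = 0.0516018799.
P = 180.28 / 0.0516018799 ≈ 3493.67.

£3,493.67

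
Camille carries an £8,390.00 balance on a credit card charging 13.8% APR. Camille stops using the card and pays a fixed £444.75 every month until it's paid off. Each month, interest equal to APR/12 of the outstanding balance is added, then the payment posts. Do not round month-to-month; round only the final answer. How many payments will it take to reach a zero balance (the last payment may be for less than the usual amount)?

Monthly rate r = 13.8%/12 = 1.15% = 0.0115.
Recurrence: B ← B·(1+r) − £444.75.
Month 1: interest £96.48; balance after payment £8,041.74.
Month 2: interest £92.48; balance after payment £7,689.46.
Closed form: n = −ln(1 − rB₀/P)/ln(1+r) = −ln(0.78306)/ln(1.0115) ≈ 21.387, so the balance reaches zero during payment 22.

22 payments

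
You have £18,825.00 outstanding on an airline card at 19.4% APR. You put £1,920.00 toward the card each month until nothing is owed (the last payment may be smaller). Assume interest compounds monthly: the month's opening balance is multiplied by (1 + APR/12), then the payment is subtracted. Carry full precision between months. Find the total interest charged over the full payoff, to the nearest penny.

Monthly rate r = 19.4%/12 = 1.61667% = 0.0161667.
Payoff takes n = ⌈−ln(1 − rB₀/P)/ln(1+r)⌉ = ⌈10.761⌉ = 11 payments; the last is £1,464.14.
Total paid = 10·£1,920.00 + £1,464.14 = £20,664.14.
Total interest = total paid − principal = £20,664.14 − £18,825.00 = £1,839.14.

£1,839.14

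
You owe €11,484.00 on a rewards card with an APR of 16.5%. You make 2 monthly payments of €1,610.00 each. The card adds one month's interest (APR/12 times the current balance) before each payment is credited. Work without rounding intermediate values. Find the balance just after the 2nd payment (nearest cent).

Monthly rate r = 16.5%/12 = 1.375% = 0.01375.
Each month: B ← B·(1+r) − €1,610.00.
Month 1: interest €157.91; balance after payment €10,031.91.
Month 2: interest €137.94; balance after payment €8,559.84.

€8,559.84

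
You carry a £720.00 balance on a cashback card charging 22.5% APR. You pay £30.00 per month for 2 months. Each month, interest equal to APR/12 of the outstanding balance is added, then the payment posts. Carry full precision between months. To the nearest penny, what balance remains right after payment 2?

Monthly rate r = 22.5%/12 = 1.875% = 0.01875.
Each month: B ← B·(1+r) − £30.00.
Month 1: interest £13.50; balance after payment £703.50.
Month 2: interest £13.19; balance after payment £686.69.

£686.69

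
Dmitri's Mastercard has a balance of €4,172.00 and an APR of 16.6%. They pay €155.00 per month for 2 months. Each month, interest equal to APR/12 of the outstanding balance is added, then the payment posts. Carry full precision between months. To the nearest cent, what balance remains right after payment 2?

€3,976.08

Monthly rate r = 16.6%/12 = 1.38333% = 0.0138333.
Each month: B ← B·(1+r) − €155.00.
Month 1: interest €57.71; balance after payment €4,074.71.
Month 2: interest €56.37; balance after payment €3,976.08.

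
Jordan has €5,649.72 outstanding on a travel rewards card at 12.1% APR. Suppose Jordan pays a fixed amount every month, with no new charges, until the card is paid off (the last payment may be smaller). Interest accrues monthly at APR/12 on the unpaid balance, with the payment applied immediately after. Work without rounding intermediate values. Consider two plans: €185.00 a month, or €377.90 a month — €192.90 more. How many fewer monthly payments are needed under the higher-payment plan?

20 fewer payments

Monthly rate r = 12.1%/12 = 1.00833% = 0.0100833.
At €185.00/mo: n = ⌈−ln(1 − rB₀/P)/ln(1+r)⌉ = 37 payments (last €127.31); total interest = total paid − €5,649.72 = €1,137.59.
At €377.90/mo: 17 payments (last €108.68); total interest €505.36.
Payments saved = 37 − 17 = 20.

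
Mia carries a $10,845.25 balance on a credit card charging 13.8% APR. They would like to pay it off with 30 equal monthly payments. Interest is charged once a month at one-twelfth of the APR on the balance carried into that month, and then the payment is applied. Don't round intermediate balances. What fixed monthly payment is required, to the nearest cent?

Monthly rate r = 13.8%/12 = 1.15% = 0.0115.
Level-payment amortization: P = B₀·r / (1 − (1+r)^(−n)) = 10845.25·0.0115 / (1 − 1.0115^(−30)).
Denominator 1 − (1+r)^(−30) = 0.29038402.
P = 124.72 / 0.29038402 ≈ 429.50.

$429.50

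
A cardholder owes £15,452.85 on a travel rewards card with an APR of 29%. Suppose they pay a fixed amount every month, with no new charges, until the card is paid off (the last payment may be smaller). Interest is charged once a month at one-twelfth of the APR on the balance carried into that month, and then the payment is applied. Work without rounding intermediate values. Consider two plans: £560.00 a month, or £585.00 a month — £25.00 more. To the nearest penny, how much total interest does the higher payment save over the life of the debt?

£858.62

Monthly rate r = 29%/12 = 2.41667% = 0.0241667.
At £560.00/mo: n = ⌈−ln(1 − rB₀/P)/ln(1+r)⌉ = 47 payments (last £17.98); total interest = total paid − £15,452.85 = £10,325.13.
At £585.00/mo: 43 payments (last £349.36); total interest £9,466.51.
Interest saved = £10,325.13 − £9,466.51 = £858.62.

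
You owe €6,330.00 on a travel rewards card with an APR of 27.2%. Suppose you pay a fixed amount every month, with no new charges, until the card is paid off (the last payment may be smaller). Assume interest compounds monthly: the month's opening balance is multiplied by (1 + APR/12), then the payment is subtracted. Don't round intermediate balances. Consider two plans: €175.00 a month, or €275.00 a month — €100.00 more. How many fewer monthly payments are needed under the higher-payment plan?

Monthly rate r = 27.2%/12 = 2.26667% = 0.0226667.
At €175.00/mo: n = ⌈−ln(1 − rB₀/P)/ln(1+r)⌉ = 77 payments (last €84.27); total interest = total paid − €6,330.00 = €7,054.27.
At €275.00/mo: 33 payments (last €250.27); total interest €2,720.27.
Payments saved = 77 − 33 = 44.

44 fewer payments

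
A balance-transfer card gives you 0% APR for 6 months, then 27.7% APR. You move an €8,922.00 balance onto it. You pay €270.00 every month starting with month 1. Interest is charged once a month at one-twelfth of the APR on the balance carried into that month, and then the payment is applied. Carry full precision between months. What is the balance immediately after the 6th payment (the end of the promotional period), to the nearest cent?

Promo months 1–6 at r₀ = 0%/12 = 0; months 7+ at r₁ = 27.7%/12 = 0.0230833.
After month 6 (no interest yet): B = €8,922.00 − 6·€270.00 = €7,302.00.

€7,302.00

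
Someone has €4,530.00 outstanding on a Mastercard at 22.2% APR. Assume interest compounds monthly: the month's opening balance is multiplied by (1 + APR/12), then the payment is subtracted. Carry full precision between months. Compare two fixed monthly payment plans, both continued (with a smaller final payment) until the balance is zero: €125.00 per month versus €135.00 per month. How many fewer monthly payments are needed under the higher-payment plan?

Monthly rate r = 22.2%/12 = 1.85% = 0.0185.
At €125.00/mo: n = ⌈−ln(1 − rB₀/P)/ln(1+r)⌉ = 61 payments (last €69.42); total interest = total paid − €4,530.00 = €3,039.42.
At €135.00/mo: 53 payments (last €121.06); total interest €2,611.06.
Payments saved = 61 − 53 = 8.

8 fewer payments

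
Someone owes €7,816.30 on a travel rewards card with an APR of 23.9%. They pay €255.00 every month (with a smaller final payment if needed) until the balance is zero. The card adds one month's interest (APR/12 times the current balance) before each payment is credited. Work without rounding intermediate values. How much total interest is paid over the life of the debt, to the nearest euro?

€4,376

Monthly rate r = 23.9%/12 = 1.99167% = 0.0199167.
Payoff takes n = ⌈−ln(1 − rB₀/P)/ln(1+r)⌉ = ⌈47.810⌉ = 48 payments; the last is €207.00.
Total paid = 47·€255.00 + €207.00 = €12,192.00.
Total interest = total paid − principal = €12,192.00 − €7,816.30 = €4,375.70.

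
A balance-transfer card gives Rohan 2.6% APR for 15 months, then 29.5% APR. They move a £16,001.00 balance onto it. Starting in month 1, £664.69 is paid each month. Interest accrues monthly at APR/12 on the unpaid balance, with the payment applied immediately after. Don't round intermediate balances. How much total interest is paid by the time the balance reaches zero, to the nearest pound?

£1,371

Promo months 1–15 at r₀ = 2.6%/12 = 0.00216667; months 16+ at r₁ = 29.5%/12 = 0.0245833.
After month 15: iterate B ← B·(1+r₀) − £664.69 for 15 months → £6,406.00.
Then at r₁ with £664.69/mo: n₂ = −ln(1 − r₁·B/P)/ln(1+r₁) ≈ 11.13 → 12 more payments.
Total paid = 26·£664.69 + £89.91 = £17,371.85; interest = £17,371.85 − £16,001.00 = £1,370.85.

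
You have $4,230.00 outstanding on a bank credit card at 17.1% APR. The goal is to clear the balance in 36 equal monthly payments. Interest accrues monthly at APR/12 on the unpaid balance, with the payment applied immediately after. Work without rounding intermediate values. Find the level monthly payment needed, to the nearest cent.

Monthly rate r = 17.1%/12 = 1.425% = 0.01425.
Level-payment amortization: P = B₀·r / (1 − (1+r)^(−n)) = 4230.00·0.01425 / (1 − 1.01425^(−36)).
Denominator 1 − (1+r)^(−36) = 0.399131537.
P = 60.2775 / 0.399131537 ≈ 151.02.

$151.02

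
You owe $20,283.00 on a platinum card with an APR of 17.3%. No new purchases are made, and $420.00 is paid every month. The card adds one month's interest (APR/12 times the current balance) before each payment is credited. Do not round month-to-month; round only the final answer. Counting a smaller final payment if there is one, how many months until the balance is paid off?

Monthly rate r = 17.3%/12 = 1.44167% = 0.0144167.
Recurrence: B ← B·(1+r) − $420.00.
Month 1: interest $292.41; balance after payment $20,155.41.
Month 2: interest $290.57; balance after payment $20,025.99.
Closed form: n = −ln(1 − rB₀/P)/ln(1+r) = −ln(0.30378)/ln(1.01442) ≈ 83.239, so the balance reaches zero during payment 84.

84 payments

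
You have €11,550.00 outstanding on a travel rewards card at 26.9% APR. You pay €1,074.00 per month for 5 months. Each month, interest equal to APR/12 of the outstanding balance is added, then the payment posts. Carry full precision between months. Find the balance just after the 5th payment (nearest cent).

Monthly rate r = 26.9%/12 = 2.24167% = 0.0224167.
Each month: B ← B·(1+r) − €1,074.00.
Month 1: interest €258.91; balance after payment €10,734.91.
Month 2: interest €240.64; balance after payment €9,901.55.
Month 3: interest €221.96; balance after payment €9,049.51.
Month 4: interest €202.86; balance after payment €8,178.37.
Month 5: interest €183.33; balance after payment €7,287.71.

€7,287.71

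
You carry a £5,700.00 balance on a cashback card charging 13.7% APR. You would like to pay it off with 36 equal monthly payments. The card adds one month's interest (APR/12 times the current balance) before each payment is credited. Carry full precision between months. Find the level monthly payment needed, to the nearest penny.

£193.98

Monthly rate r = 13.7%/12 = 1.14167% = 0.0114167.
Level-payment amortization: P = B₀·r / (1 − (1+r)^(−n)) = 5700.00·0.0114167 / (1 − 1.01142^(−36)).
Denominator 1 − (1+r)^(−36) = 0.335467558.
P = 65.075 / 0.335467558 ≈ 193.98.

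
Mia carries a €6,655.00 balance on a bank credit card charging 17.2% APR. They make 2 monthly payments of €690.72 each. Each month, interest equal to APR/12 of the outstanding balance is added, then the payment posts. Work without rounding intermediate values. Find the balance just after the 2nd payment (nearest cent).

€5,455.80

Monthly rate r = 17.2%/12 = 1.43333% = 0.0143333.
Each month: B ← B·(1+r) − €690.72.
Month 1: interest €95.39; balance after payment €6,059.67.
Month 2: interest €86.86; balance after payment €5,455.80.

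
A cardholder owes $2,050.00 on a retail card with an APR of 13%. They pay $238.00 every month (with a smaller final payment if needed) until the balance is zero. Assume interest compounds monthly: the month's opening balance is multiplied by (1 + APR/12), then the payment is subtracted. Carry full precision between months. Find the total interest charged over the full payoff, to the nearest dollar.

$114

Monthly rate r = 13%/12 = 1.08333% = 0.0108333.
Payoff takes n = ⌈−ln(1 − rB₀/P)/ln(1+r)⌉ = ⌈9.091⌉ = 10 payments; the last is $21.79.
Total paid = 9·$238.00 + $21.79 = $2,163.79.
Total interest = total paid − principal = $2,163.79 − $2,050.00 = $113.79.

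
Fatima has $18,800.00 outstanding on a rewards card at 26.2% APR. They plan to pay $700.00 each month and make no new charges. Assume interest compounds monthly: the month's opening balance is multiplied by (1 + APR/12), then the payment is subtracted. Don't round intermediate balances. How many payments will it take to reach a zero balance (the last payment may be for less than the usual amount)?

41 months

Monthly rate r = 26.2%/12 = 2.18333% = 0.0218333.
Recurrence: B ← B·(1+r) − $700.00.
Month 1: interest $410.47; balance after payment $18,510.47.
Month 2: interest $404.15; balance after payment $18,214.61.
Closed form: n = −ln(1 − rB₀/P)/ln(1+r) = −ln(0.41362)/ln(1.02183) ≈ 40.874, so the balance reaches zero during payment 41.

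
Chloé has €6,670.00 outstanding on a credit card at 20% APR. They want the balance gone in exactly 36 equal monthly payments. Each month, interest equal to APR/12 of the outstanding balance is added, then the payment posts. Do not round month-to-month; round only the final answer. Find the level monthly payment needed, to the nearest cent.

Monthly rate r = 20%/12 = 1.66667% = 0.0166667.
Level-payment amortization: P = B₀·r / (1 − (1+r)^(−n)) = 6670.00·0.0166667 / (1 − 1.01667^(−36)).
Denominator 1 − (1+r)^(−36) = 0.448467698.
P = 111.167 / 0.448467698 ≈ 247.88.

€247.88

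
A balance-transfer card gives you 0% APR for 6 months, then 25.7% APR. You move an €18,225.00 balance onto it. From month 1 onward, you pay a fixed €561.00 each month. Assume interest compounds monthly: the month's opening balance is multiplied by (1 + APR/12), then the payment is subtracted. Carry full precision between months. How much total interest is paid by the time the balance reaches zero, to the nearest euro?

Promo months 1–6 at r₀ = 0%/12 = 0; months 7+ at r₁ = 25.7%/12 = 0.0214167.
After month 6 (no interest yet): B = €18,225.00 − 6·€561.00 = €14,859.00.
Then at r₁ with €561.00/mo: n₂ = −ln(1 − r₁·B/P)/ln(1+r₁) ≈ 39.53 → 40 more payments.
Total paid = 45·€561.00 + €297.35 = €25,542.35; interest = €25,542.35 − €18,225.00 = €7,317.35.

€7,317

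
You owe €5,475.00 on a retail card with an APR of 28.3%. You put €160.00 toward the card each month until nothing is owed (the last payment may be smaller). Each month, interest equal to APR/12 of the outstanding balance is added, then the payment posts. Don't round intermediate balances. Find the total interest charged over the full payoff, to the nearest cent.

€5,817.14

Monthly rate r = 28.3%/12 = 2.35833% = 0.0235833.
Payoff takes n = ⌈−ln(1 − rB₀/P)/ln(1+r)⌉ = ⌈70.573⌉ = 71 payments; the last is €92.14.
Total paid = 70·€160.00 + €92.14 = €11,292.14.
Total interest = total paid − principal = €11,292.14 − €5,475.00 = €5,817.14.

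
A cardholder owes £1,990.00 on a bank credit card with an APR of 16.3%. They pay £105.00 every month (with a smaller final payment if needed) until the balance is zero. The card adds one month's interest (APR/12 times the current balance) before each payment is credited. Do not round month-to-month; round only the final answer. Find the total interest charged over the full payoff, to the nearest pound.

Monthly rate r = 16.3%/12 = 1.35833% = 0.0135833.
Payoff takes n = ⌈−ln(1 − rB₀/P)/ln(1+r)⌉ = ⌈22.061⌉ = 23 payments; the last is £6.46.
Total paid = 22·£105.00 + £6.46 = £2,316.46.
Total interest = total paid − principal = £2,316.46 − £1,990.00 = £326.46.

£326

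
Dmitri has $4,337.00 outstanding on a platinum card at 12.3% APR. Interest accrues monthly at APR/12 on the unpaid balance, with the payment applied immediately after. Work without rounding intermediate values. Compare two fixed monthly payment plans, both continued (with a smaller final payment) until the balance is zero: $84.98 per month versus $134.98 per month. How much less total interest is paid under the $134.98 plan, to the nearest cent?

Monthly rate r = 12.3%/12 = 1.025% = 0.01025.
At $84.98/mo: n = ⌈−ln(1 − rB₀/P)/ln(1+r)⌉ = 73 payments (last $52.06); total interest = total paid − $4,337.00 = $1,833.62.
At $134.98/mo: 40 payments (last $23.62); total interest $950.84.
Interest saved = $1,833.62 − $950.84 = $882.78.

$882.78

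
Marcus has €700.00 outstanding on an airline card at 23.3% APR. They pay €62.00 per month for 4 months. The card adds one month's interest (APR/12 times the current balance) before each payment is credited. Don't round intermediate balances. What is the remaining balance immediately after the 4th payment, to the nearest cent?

€500.65

Monthly rate r = 23.3%/12 = 1.94167% = 0.0194167.
Each month: B ← B·(1+r) − €62.00.
Month 1: interest €13.59; balance after payment €651.59.
Month 2: interest €12.65; balance after payment €602.24.
Month 3: interest €11.69; balance after payment €551.94.
Month 4: interest €10.72; balance after payment €500.65.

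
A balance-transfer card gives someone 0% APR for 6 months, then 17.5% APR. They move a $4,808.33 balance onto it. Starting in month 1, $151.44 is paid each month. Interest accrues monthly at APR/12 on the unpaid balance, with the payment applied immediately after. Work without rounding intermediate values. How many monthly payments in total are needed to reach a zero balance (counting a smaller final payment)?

39 months

Promo months 1–6 at r₀ = 0%/12 = 0; months 7+ at r₁ = 17.5%/12 = 0.0145833.
After month 6 (no interest yet): B = $4,808.33 − 6·$151.44 = $3,899.69.
Then at r₁ with $151.44/mo: n₂ = −ln(1 − r₁·B/P)/ln(1+r₁) ≈ 32.52 → 33 more payments.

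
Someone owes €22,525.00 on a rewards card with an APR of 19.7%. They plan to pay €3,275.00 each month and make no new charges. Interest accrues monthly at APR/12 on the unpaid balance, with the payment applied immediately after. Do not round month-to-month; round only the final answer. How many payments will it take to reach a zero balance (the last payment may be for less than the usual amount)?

8 months

Monthly rate r = 19.7%/12 = 1.64167% = 0.0164167.
Recurrence: B ← B·(1+r) − €3,275.00.
Month 1: interest €369.79; balance after payment €19,619.79.
Month 2: interest €322.09; balance after payment €16,666.88.
Closed form: n = −ln(1 − rB₀/P)/ln(1+r) = −ln(0.88709)/ln(1.01642) ≈ 7.358, so the balance reaches zero during payment 8.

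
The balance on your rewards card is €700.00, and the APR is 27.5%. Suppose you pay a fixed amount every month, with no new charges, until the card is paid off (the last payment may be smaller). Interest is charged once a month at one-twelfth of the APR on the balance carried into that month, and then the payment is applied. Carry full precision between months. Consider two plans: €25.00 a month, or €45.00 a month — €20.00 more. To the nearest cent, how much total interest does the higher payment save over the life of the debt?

€256.84

Monthly rate r = 27.5%/12 = 2.29167% = 0.0229167.
At €25.00/mo: n = ⌈−ln(1 − rB₀/P)/ln(1+r)⌉ = 46 payments (last €7.43); total interest = total paid − €700.00 = €432.43.
At €45.00/mo: 20 payments (last €20.59); total interest €175.59.
Interest saved = €432.43 − €175.59 = €256.84.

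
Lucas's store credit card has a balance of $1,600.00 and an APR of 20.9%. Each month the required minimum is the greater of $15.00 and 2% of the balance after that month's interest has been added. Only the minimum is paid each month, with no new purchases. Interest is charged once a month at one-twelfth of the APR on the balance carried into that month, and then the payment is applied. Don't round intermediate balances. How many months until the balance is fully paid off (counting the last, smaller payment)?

377 months

Monthly rate r = 20.9%/12 = 1.74167% = 0.0174167.
While 2% of the post-interest balance exceeds $15.00, each month B ← (B·(1+r))·(1 − 0.02), i.e. B shrinks by the factor (1+r)·0.98 = 0.99707.
This holds for months 1–264. Entering month 265 the balance is $737.05; 2% of the post-interest balance is now below $15.00, so the flat $15.00 minimum applies from here.
From month 265 a fixed $15.00 at rate r clears $737.05 in 113 more payments. Total: 264 + 113 = 377 months.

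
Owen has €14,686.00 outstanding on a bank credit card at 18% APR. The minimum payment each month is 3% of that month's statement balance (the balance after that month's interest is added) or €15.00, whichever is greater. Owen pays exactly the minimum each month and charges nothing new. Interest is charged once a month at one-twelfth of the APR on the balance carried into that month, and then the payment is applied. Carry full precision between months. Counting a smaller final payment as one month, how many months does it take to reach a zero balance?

264 months

Monthly rate r = 18%/12 = 1.5% = 0.015.
While 3% of the post-interest balance exceeds €15.00, each month B ← (B·(1+r))·(1 − 0.03), i.e. B shrinks by the factor (1+r)·0.97 = 0.98455.
This holds for months 1–219. Entering month 220 the balance is €485.26; 3% of the post-interest balance is now below €15.00, so the flat €15.00 minimum applies from here.
From month 220 a fixed €15.00 at rate r clears €485.26 in 45 more payments. Total: 219 + 45 = 264 months.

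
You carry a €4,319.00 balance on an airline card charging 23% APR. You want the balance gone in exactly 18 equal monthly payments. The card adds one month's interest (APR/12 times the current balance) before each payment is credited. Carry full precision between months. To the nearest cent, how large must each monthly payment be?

€285.98

Monthly rate r = 23%/12 = 1.91667% = 0.0191667.
Level-payment amortization: P = B₀·r / (1 − (1+r)^(−n)) = 4319.00·0.0191667 / (1 − 1.01917^(−18)).
Denominator 1 − (1+r)^(−18) = 0.289463811.
P = 82.7808 / 0.289463811 ≈ 285.98.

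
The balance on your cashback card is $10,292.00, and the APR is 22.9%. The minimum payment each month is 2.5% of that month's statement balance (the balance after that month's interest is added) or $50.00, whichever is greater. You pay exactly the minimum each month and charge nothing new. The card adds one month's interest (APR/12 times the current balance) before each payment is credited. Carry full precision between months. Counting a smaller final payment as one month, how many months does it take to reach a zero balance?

Monthly rate r = 22.9%/12 = 1.90833% = 0.0190833.
While 2.5% of the post-interest balance exceeds $50.00, each month B ← (B·(1+r))·(1 − 0.025), i.e. B shrinks by the factor (1+r)·0.975 = 0.99361.
This holds for months 1–259. Entering month 260 the balance is $1,954.37; 2.5% of the post-interest balance is now below $50.00, so the flat $50.00 minimum applies from here.
From month 260 a fixed $50.00 at rate r clears $1,954.37 in 73 more payments. Total: 259 + 73 = 332 months.

332 months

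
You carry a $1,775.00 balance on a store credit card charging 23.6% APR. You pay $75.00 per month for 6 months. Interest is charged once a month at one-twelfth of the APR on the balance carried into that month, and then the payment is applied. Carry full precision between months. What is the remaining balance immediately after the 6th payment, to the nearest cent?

$1,522.31

Monthly rate r = 23.6%/12 = 1.96667% = 0.0196667.
Each month: B ← B·(1+r) − $75.00.
Month 1: interest $34.91; balance after payment $1,734.91.
Month 2: interest $34.12; balance after payment $1,694.03.
Month 3: interest $33.32; balance after payment $1,652.34.
Month 4: interest $32.50; balance after payment $1,609.84.
Month 5: interest $31.66; balance after payment $1,566.50.
Month 6: interest $30.81; balance after payment $1,522.31.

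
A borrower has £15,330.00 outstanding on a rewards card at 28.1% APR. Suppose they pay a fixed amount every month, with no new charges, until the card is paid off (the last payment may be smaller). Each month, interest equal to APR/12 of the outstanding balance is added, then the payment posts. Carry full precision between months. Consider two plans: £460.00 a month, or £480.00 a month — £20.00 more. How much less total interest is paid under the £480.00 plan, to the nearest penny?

Monthly rate r = 28.1%/12 = 2.34167% = 0.0234167.
At £460.00/mo: n = ⌈−ln(1 − rB₀/P)/ln(1+r)⌉ = 66 payments (last £226.84); total interest = total paid − £15,330.00 = £14,796.84.
At £480.00/mo: 60 payments (last £253.43); total interest £13,243.43.
Interest saved = £14,796.84 − £13,243.43 = £1,553.41.

£1,553.41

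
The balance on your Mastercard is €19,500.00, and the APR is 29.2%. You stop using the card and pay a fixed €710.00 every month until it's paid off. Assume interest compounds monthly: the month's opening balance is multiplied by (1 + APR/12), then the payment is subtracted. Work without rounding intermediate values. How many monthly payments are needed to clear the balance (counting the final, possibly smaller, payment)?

46 months

Monthly rate r = 29.2%/12 = 2.43333% = 0.0243333.
Recurrence: B ← B·(1+r) − €710.00.
Month 1: interest €474.50; balance after payment €19,264.50.
Month 2: interest €468.77; balance after payment €19,023.27.
Closed form: n = −ln(1 − rB₀/P)/ln(1+r) = −ln(0.33169)/ln(1.02433) ≈ 45.901, so the balance reaches zero during payment 46.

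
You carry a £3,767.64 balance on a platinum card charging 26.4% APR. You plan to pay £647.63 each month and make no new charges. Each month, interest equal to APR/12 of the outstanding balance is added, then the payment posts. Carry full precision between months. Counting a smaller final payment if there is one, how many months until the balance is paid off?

7 payments

Monthly rate r = 26.4%/12 = 2.2% = 0.022.
Recurrence: B ← B·(1+r) − £647.63.
Month 1: interest £82.89; balance after payment £3,202.90.
Month 2: interest £70.46; balance after payment £2,625.73.
Closed form: n = −ln(1 − rB₀/P)/ln(1+r) = −ln(0.87201)/ln(1.022) ≈ 6.293, so the balance reaches zero during payment 7.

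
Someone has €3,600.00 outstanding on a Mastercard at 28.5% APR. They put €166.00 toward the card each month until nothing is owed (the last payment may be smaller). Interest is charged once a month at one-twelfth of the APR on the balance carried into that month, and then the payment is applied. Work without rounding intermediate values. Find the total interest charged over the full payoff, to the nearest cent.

€1,518.60

Monthly rate r = 28.5%/12 = 2.375% = 0.02375.
Payoff takes n = ⌈−ln(1 − rB₀/P)/ln(1+r)⌉ = ⌈30.833⌉ = 31 payments; the last is €138.60.
Total paid = 30·€166.00 + €138.60 = €5,118.60.
Total interest = total paid − principal = €5,118.60 − €3,600.00 = €1,518.60.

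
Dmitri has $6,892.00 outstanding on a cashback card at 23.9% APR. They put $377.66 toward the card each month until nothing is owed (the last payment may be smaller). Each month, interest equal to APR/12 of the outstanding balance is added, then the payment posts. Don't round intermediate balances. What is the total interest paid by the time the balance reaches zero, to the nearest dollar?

$1,759

Monthly rate r = 23.9%/12 = 1.99167% = 0.0199167.
Payoff takes n = ⌈−ln(1 − rB₀/P)/ln(1+r)⌉ = ⌈22.905⌉ = 23 payments; the last is $342.21.
Total paid = 22·$377.66 + $342.21 = $8,650.73.
Total interest = total paid − principal = $8,650.73 − $6,892.00 = $1,758.73.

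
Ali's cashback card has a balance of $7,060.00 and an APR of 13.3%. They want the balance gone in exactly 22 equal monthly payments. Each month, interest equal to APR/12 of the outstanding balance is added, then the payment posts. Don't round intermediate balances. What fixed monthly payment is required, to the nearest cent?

$363.39

Monthly rate r = 13.3%/12 = 1.10833% = 0.0110833.
Level-payment amortization: P = B₀·r / (1 − (1+r)^(−n)) = 7060.00·0.0110833 / (1 − 1.01108^(−22)).
Denominator 1 − (1+r)^(−22) = 0.215329969.
P = 78.2483 / 0.215329969 ≈ 363.39.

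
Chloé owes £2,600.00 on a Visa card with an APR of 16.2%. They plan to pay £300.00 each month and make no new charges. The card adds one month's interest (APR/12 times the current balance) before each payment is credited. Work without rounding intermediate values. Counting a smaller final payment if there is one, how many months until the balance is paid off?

10 payments

Monthly rate r = 16.2%/12 = 1.35% = 0.0135.
Recurrence: B ← B·(1+r) − £300.00.
Month 1: interest £35.10; balance after payment £2,335.10.
Month 2: interest £31.52; balance after payment £2,066.62.
Closed form: n = −ln(1 − rB₀/P)/ln(1+r) = −ln(0.883)/ln(1.0135) ≈ 9.279, so the balance reaches zero during payment 10.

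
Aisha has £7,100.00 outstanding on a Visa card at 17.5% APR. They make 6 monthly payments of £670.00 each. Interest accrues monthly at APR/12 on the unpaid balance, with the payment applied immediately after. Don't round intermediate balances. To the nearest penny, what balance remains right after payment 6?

£3,574.90

Monthly rate r = 17.5%/12 = 1.45833% = 0.0145833.
Each month: B ← B·(1+r) − £670.00.
Month 1: interest £103.54; balance after payment £6,533.54.
Month 2: interest £95.28; balance after payment £5,958.82.
Month 3: interest £86.90; balance after payment £5,375.72.
Month 4: interest £78.40; balance after payment £4,784.12.
Month 5: interest £69.77; balance after payment £4,183.89.
Month 6: interest £61.02; balance after payment £3,574.90.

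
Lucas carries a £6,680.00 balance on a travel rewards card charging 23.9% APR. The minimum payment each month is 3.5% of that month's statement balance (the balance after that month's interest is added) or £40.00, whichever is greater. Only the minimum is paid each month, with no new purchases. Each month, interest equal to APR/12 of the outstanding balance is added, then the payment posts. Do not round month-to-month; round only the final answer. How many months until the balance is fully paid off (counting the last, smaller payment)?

154 months

Monthly rate r = 23.9%/12 = 1.99167% = 0.0199167.
While 3.5% of the post-interest balance exceeds £40.00, each month B ← (B·(1+r))·(1 − 0.035), i.e. B shrinks by the factor (1+r)·0.965 = 0.98422.
This holds for months 1–113. Entering month 114 the balance is £1,107.06; 3.5% of the post-interest balance is now below £40.00, so the flat £40.00 minimum applies from here.
From month 114 a fixed £40.00 at rate r clears £1,107.06 in 41 more payments. Total: 113 + 41 = 154 months.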